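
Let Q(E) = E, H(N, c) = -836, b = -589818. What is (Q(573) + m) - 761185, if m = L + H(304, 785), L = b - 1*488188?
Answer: -1839454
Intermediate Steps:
L = -1078006 (L = -589818 - 1*488188 = -589818 - 488188 = -1078006)
m = -1078842 (m = -1078006 - 836 = -1078842)
(Q(573) + m) - 761185 = (573 - 1078842) - 761185 = -1078269 - 761185 = -1839454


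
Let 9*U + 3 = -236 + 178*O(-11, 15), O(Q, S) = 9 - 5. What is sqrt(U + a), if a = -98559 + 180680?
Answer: sqrt(739562)/3 ≈ 286.66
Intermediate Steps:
a = 82121
O(Q, S) = 4
U = 473/9 (U = -1/3 + (-236 + 178*4)/9 = -1/3 + (-236 + 712)/9 = -1/3 + (1/9)*476 = -1/3 + 476/9 = 473/9 ≈ 52.556)
sqrt(U + a) = sqrt(473/9 + 82121) = sqrt(739562/9) = sqrt(739562)/3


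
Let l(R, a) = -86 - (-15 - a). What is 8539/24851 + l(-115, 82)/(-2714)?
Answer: 22901485/67445614 ≈ 0.33955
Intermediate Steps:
l(R, a) = -71 + a (l(R, a) = -86 + (15 + a) = -71 + a)
8539/24851 + l(-115, 82)/(-2714) = 8539/24851 + (-71 + 82)/(-2714) = 8539*(1/24851) + 11*(-1/2714) = 8539/24851 - 11/2714 = 22901485/67445614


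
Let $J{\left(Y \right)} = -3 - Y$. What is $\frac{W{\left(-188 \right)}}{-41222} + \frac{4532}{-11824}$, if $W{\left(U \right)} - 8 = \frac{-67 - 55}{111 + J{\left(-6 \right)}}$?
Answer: $- \frac{1331662801}{3472788612} \approx -0.38346$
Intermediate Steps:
$W{\left(U \right)} = \frac{395}{57}$ ($W{\left(U \right)} = 8 + \frac{-67 - 55}{111 - -3} = 8 - \frac{122}{111 + \left(-3 + 6\right)} = 8 - \frac{122}{111 + 3} = 8 - \frac{122}{114} = 8 - \frac{61}{57} = \frac{395}{57}$)
$\frac{W{\left(-188 \right)}}{-41222} + \frac{4532}{-11824} = \frac{395}{57 \left(-41222\right)} + \frac{4532}{-11824} = \frac{395}{57} \left(- \frac{1}{41222}\right) + 4532 \left(- \frac{1}{11824}\right) = - \frac{395}{2349654} - \frac{1133}{2956} = - \frac{1331662801}{3472788612}$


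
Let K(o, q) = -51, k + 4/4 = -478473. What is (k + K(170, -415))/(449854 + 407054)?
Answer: -478525/856908 ≈ -0.55843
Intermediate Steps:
k = -478474 (k = -1 - 478473 = -478474)
(k + K(170, -415))/(449854 + 407054) = (-478474 - 51)/(449854 + 407054) = -478525/856908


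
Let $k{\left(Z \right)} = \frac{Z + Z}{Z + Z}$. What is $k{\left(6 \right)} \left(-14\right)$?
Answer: $-14$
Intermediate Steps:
$k{\left(Z \right)} = 1$ ($k{\left(Z \right)} = \frac{2 Z}{2 Z} = 2 Z \frac{1}{2 Z} = 1$)
$k{\left(6 \right)} \left(-14\right) = 1 \left(-14\right) = -14$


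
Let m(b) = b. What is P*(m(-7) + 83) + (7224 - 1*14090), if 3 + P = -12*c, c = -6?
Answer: -1622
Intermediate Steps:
P = 69 (P = -3 - 12*(-6) = -3 + 72 = 69)
P*(m(-7) + 83) + (7224 - 1*14090) = 69*(-7 + 83) + (7224 - 1*14090) = 69*76 + (7224 - 14090) = 5244 - 6866 = -1622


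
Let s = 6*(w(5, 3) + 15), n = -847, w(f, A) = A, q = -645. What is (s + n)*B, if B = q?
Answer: 476655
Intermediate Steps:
B = -645
s = 108 (s = 6*(3 + 15) = 6*18 = 108)
(s + n)*B = (108 - 847)*(-645) = -739*(-645) = 476655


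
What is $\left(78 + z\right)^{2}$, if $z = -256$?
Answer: $31684$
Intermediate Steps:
$\left(78 + z\right)^{2} = \left(78 - 256\right)^{2} = \left(-178\right)^{2} = 31684$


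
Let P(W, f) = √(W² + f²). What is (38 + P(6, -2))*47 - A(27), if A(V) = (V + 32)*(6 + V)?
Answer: -161 + 94*√10 ≈ 136.25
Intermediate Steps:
A(V) = (6 + V)*(32 + V) (A(V) = (32 + V)*(6 + V) = (6 + V)*(32 + V))
(38 + P(6, -2))*47 - A(27) = (38 + √(6² + (-2)²))*47 - (192 + 27² + 38*27) = (38 + √(36 + 4))*47 - (192 + 729 + 1026) = (38 + √40)*47 - 1*1947 = (38 + 2*√10)*47 - 1947 = (1786 + 94*√10) - 1947 = -161 + 94*√10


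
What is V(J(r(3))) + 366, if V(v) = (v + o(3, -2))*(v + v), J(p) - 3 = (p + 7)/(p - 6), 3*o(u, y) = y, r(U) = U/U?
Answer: 27604/75 ≈ 368.05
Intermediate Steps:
r(U) = 1
o(u, y) = y/3
J(p) = 3 + (7 + p)/(-6 + p) (J(p) = 3 + (p + 7)/(p - 6) = 3 + (7 + p)/(-6 + p))
V(v) = 2*v*(-⅔ + v) (V(v) = (v + (⅓)*(-2))*(v + v) = (v - ⅔)*(2*v) = (-⅔ + v)*(2*v) = 2*v*(-⅔ + v))
V(J(r(3))) + 366 = 2*((-11 + 4*1)/(-6 + 1))*(-2 + 3*((-11 + 4*1)/(-6 + 1)))/3 + 366 = 2*((-11 + 4)/(-5))*(-2 + 3*((-11 + 4)/(-5)))/3 + 366 = 2*(-⅕*(-7))*(-2 + 3*(-⅕*(-7)))/3 + 366 = (⅔)*(7/5)*(-2 + 3*(7/5)) + 366 = (⅔)*(7/5)*(-2 + 21/5) + 366 = (⅔)*(7/5)*(11/5) + 366 = 154/75 + 366 = 27604/75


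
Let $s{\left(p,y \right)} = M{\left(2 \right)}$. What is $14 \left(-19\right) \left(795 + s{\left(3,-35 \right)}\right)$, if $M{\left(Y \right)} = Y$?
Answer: $-212002$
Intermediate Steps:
$s{\left(p,y \right)} = 2$
$14 \left(-19\right) \left(795 + s{\left(3,-35 \right)}\right) = 14 \left(-19\right) \left(795 + 2\right) = \left(-266\right) 797 = -212002$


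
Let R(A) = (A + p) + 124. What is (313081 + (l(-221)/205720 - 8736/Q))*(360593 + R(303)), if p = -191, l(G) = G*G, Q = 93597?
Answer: 103580379207990385253/916894040 ≈ 1.1297e+11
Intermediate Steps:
l(G) = G**2
R(A) = -67 + A (R(A) = (A - 191) + 124 = (-191 + A) + 124 = -67 + A)
(313081 + (l(-221)/205720 - 8736/Q))*(360593 + R(303)) = (313081 + ((-221)**2/205720 - 8736/93597))*(360593 + (-67 + 303)) = (313081 + (48841*(1/205720) - 8736*1/93597))*(360593 + 236) = (313081 + (48841/205720 - 416/4457))*360829 = (313081 + 132104817/916894040)*360829 = (287062235042057/916894040)*360829 = 103580379207990385253/916894040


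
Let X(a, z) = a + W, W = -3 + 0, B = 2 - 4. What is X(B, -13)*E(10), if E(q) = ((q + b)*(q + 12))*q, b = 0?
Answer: -11000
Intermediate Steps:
B = -2
W = -3
X(a, z) = -3 + a (X(a, z) = a - 3 = -3 + a)
E(q) = q**2*(12 + q) (E(q) = ((q + 0)*(q + 12))*q = (q*(12 + q))*q = q**2*(12 + q))
X(B, -13)*E(10) = (-3 - 2)*(10**2*(12 + 10)) = -500*22 = -5*2200 = -11000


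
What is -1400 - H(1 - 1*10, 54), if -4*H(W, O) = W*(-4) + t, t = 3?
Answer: -5561/4 ≈ -1390.3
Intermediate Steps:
H(W, O) = -3/4 + W (H(W, O) = -(W*(-4) + 3)/4 = -(-4*W + 3)/4 = -(3 - 4*W)/4 = -3/4 + W)
-1400 - H(1 - 1*10, 54) = -1400 - (-3/4 + (1 - 1*10)) = -1400 - (-3/4 + (1 - 10)) = -1400 - (-3/4 - 9) = -1400 - 1*(-39/4) = -1400 + 39/4 = -5561/4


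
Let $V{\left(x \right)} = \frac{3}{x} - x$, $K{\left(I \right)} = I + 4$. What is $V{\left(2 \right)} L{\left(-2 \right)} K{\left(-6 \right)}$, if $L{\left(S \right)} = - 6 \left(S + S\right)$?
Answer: $24$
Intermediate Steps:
$K{\left(I \right)} = 4 + I$
$L{\left(S \right)} = - 12 S$ ($L{\left(S \right)} = - 6 \cdot 2 S = - 12 S$)
$V{\left(x \right)} = - x + \frac{3}{x}$
$V{\left(2 \right)} L{\left(-2 \right)} K{\left(-6 \right)} = \left(\left(-1\right) 2 + \frac{3}{2}\right) \left(\left(-12\right) \left(-2\right)\right) \left(4 - 6\right) = \left(-2 + 3 \cdot \frac{1}{2}\right) 24 \left(-2\right) = \left(-2 + \frac{3}{2}\right) 24 \left(-2\right) = \left(- \frac{1}{2}\right) 24 \left(-2\right) = \left(-12\right) \left(-2\right) = 24$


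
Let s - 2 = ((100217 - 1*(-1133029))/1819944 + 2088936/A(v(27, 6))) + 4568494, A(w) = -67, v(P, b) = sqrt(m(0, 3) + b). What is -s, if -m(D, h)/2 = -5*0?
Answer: -13172942793593/2903244 ≈ -4.5373e+6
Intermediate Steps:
m(D, h) = 0 (m(D, h) = -(-10)*0 = -2*0 = 0)
v(P, b) = sqrt(b) (v(P, b) = sqrt(0 + b) = sqrt(b))
s = 13172942793593/2903244 (s = 2 + (((100217 - 1*(-1133029))/1819944 + 2088936/(-67)) + 4568494) = 2 + (((100217 + 1133029)*(1/1819944) + 2088936*(-1/67)) + 4568494) = 2 + ((1233246*(1/1819944) - 2088936/67) + 4568494) = 2 + ((29363/43332 - 2088936/67) + 4568494) = 2 + (-90515807431/2903244 + 4568494) = 2 + 13172936987105/2903244 = 13172942793593/2903244 ≈ 4.5373e+6)
-s = -1*13172942793593/2903244 = -13172942793593/2903244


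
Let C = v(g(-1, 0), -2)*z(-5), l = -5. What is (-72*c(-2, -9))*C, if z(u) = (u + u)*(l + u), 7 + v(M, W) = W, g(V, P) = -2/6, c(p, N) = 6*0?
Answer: 0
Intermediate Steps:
c(p, N) = 0
g(V, P) = -1/3 (g(V, P) = -2*1/6 = -1/3)
v(M, W) = -7 + W
z(u) = 2*u*(-5 + u) (z(u) = (u + u)*(-5 + u) = (2*u)*(-5 + u) = 2*u*(-5 + u))
C = -900 (C = (-7 - 2)*(2*(-5)*(-5 - 5)) = -18*(-5)*(-10) = -9*100 = -900)
(-72*c(-2, -9))*C = -72*0*(-900) = 0*(-900) = 0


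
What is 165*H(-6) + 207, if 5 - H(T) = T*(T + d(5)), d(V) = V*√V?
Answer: -4908 + 4950*√5 ≈ 6160.5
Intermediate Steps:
d(V) = V^(3/2)
H(T) = 5 - T*(T + 5*√5) (H(T) = 5 - T*(T + 5^(3/2)) = 5 - T*(T + 5*√5))
165*H(-6) + 207 = 165*(5 - 1*(-6)² - 5*(-6)*√5) + 207 = 165*(5 - 1*36 + 30*√5) + 207 = 165*(5 - 36 + 30*√5) + 207 = 165*(-31 + 30*√5) + 207 = (-5115 + 4950*√5) + 207 = -4908 + 4950*√5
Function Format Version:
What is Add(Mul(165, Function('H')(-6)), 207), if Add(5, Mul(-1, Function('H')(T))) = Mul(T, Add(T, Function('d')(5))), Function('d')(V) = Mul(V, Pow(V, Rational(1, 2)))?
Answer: Add(-4908, Mul(4950, Pow(5, Rational(1, 2)))) ≈ 6160.5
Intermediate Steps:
Function('d')(V) = Pow(V, Rational(3, 2))
Function('H')(T) = Add(5, Mul(-1, T, Add(T, Mul(5, Pow(5, Rational(1, 2)))))) (Function('H')(T) = Add(5, Mul(-1, Mul(T, Add(T, Pow(5, Rational(3, 2)))))) = Add(5, Mul(-1, Mul(T, Add(T, Mul(5, Pow(5, Rational(1, 2))))))) = Add(5, Mul(-1, T, Add(T, Mul(5, Pow(5, Rational(1, 2)))))))
Add(Mul(165, Function('H')(-6)), 207) = Add(Mul(165, Add(5, Mul(-1, Pow(-6, 2)), Mul(-5, -6, Pow(5, Rational(1, 2))))), 207) = Add(Mul(165, Add(5, Mul(-1, 36), Mul(30, Pow(5, Rational(1, 2))))), 207) = Add(Mul(165, Add(5, -36, Mul(30, Pow(5, Rational(1, 2))))), 207) = Add(Mul(165, Add(-31, Mul(30, Pow(5, Rational(1, 2))))), 207) = Add(Add(-5115, Mul(4950, Pow(5, Rational(1, 2)))), 207) = Add(-4908, Mul(4950, Pow(5, Rational(1, 2))))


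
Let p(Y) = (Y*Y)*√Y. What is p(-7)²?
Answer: -16807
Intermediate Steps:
p(Y) = Y^(5/2) (p(Y) = Y²*√Y = Y^(5/2))
p(-7)² = ((-7)^(5/2))² = (49*I*√7)² = -16807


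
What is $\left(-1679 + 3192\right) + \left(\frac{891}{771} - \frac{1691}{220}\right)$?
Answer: $\frac{85175773}{56540} \approx 1506.5$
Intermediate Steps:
$\left(-1679 + 3192\right) + \left(\frac{891}{771} - \frac{1691}{220}\right) = 1513 + \left(891 \cdot \frac{1}{771} - \frac{1691}{220}\right) = 1513 + \left(\frac{297}{257} - \frac{1691}{220}\right) = 1513 - \frac{369247}{56540} = \frac{85175773}{56540}$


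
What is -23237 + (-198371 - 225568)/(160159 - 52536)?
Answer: -2501259590/107623 ≈ -23241.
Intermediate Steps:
-23237 + (-198371 - 225568)/(160159 - 52536) = -23237 - 423939/107623 = -2501259590/107623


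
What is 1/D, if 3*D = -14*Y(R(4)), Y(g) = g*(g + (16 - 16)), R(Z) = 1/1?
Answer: -3/14 ≈ -0.21429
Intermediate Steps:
R(Z) = 1
Y(g) = g**2 (Y(g) = g*(g + 0) = g*g = g**2)
D = -14/3 (D = (-14*1**2)/3 = (-14*1)/3 = (1/3)*(-14) = -14/3 ≈ -4.6667)
1/D = 1/(-14/3) = -3/14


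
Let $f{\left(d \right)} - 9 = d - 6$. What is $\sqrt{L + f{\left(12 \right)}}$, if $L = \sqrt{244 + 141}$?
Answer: $\sqrt{15 + \sqrt{385}} \approx 5.884$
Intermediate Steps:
$f{\left(d \right)} = 3 + d$ ($f{\left(d \right)} = 9 + \left(d - 6\right) = 9 + \left(-6 + d\right) = 3 + d$)
$L = \sqrt{385} \approx 19.621$
$\sqrt{L + f{\left(12 \right)}} = \sqrt{\sqrt{385} + \left(3 + 12\right)} = \sqrt{\sqrt{385} + 15} = \sqrt{15 + \sqrt{385}}$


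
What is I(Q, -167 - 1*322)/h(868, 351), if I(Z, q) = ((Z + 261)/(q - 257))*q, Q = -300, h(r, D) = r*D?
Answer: -163/1942584 ≈ -8.3909e-5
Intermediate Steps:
h(r, D) = D*r
I(Z, q) = q*(261 + Z)/(-257 + q) (I(Z, q) = ((261 + Z)/(-257 + q))*q = q*(261 + Z)/(-257 + q))
I(Q, -167 - 1*322)/h(868, 351) = ((-167 - 1*322)*(261 - 300)/(-257 + (-167 - 1*322)))/((351*868)) = ((-167 - 322)*(-39)/(-257 + (-167 - 322)))/304668 = -489*(-39)/(-257 - 489)*(1/304668) = -489*(-39)/(-746)*(1/304668) = -489*(-1/746)*(-39)*(1/304668) = -19071/746*1/304668 = -163/1942584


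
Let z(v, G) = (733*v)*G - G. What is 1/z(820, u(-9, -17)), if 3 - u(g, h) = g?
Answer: 1/7212708 ≈ 1.3864e-7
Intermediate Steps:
u(g, h) = 3 - g
z(v, G) = -G + 733*G*v (z(v, G) = 733*G*v - G = -G + 733*G*v)
1/z(820, u(-9, -17)) = 1/((3 - 1*(-9))*(-1 + 733*820)) = 1/((3 + 9)*(-1 + 601060)) = 1/(12*601059) = 1/7212708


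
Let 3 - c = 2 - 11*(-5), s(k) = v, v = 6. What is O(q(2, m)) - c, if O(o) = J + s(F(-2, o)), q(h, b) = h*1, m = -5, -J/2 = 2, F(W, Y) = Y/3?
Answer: 56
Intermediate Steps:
F(W, Y) = Y/3 (F(W, Y) = Y*(⅓) = Y/3)
s(k) = 6
J = -4 (J = -2*2 = -4)
q(h, b) = h
c = -54 (c = 3 - (2 - 11*(-5)) = 3 - (2 + 55) = 3 - 1*57 = 3 - 57 = -54)
O(o) = 2 (O(o) = -4 + 6 = 2)
O(q(2, m)) - c = 2 - 1*(-54) = 2 + 54 = 56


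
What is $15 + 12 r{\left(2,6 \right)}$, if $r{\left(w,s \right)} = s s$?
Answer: $447$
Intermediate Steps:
$r{\left(w,s \right)} = s^{2}$
$15 + 12 r{\left(2,6 \right)} = 15 + 12 \cdot 6^{2} = 15 + 12 \cdot 36 = 15 + 432 = 447$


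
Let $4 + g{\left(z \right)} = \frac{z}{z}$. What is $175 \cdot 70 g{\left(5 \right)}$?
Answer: $-36750$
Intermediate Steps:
$g{\left(z \right)} = -3$ ($g{\left(z \right)} = -4 + \frac{z}{z} = -4 + 1 = -3$)
$175 \cdot 70 g{\left(5 \right)} = 175 \cdot 70 \left(-3\right) = 12250 \left(-3\right) = -36750$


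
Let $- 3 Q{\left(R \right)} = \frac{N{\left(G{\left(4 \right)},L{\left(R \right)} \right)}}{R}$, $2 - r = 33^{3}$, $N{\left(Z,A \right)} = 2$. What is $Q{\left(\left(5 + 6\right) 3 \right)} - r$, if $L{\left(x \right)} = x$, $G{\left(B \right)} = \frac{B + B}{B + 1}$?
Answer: $\frac{3557563}{99} \approx 35935.0$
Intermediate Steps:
$G{\left(B \right)} = \frac{2 B}{1 + B}$
$r = -35935$ ($r = 2 - 33^{3} = 2 - 35937 = -35935$)
$Q{\left(R \right)} = - \frac{2}{3 R}$ ($Q{\left(R \right)} = - \frac{2 \frac{1}{R}}{3} = - \frac{2}{3 R}$)
$Q{\left(\left(5 + 6\right) 3 \right)} - r = - \frac{2}{3 \left(5 + 6\right) 3} - -35935 = - \frac{2}{3 \cdot 11 \cdot 3} + 35935 = - \frac{2}{3 \cdot 33} + 35935 = \left(- \frac{2}{3}\right) \frac{1}{33} + 35935 = - \frac{2}{99} + 35935 = \frac{3557563}{99}$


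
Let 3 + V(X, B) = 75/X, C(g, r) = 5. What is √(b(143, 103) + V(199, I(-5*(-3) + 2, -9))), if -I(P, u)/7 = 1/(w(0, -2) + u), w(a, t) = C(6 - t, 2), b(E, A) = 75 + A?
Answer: 10*√69451/199 ≈ 13.243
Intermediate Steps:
w(a, t) = 5
I(P, u) = -7/(5 + u)
V(X, B) = -3 + 75/X
√(b(143, 103) + V(199, I(-5*(-3) + 2, -9))) = √((75 + 103) + (-3 + 75/199)) = √(178 + (-3 + 75*(1/199))) = √(178 + (-3 + 75/199)) = √(178 - 522/199) = √(34900/199) = 10*√69451/199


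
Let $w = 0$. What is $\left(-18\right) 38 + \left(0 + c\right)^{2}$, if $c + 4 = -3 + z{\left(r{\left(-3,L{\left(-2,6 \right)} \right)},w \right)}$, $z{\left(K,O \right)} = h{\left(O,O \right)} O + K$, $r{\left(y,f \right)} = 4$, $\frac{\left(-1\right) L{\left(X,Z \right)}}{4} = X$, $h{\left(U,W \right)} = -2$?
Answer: $-675$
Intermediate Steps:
$L{\left(X,Z \right)} = - 4 X$
$z{\left(K,O \right)} = K - 2 O$ ($z{\left(K,O \right)} = - 2 O + K = K - 2 O$)
$c = -3$ ($c = -4 + \left(-3 + \left(4 - 0\right)\right) = -4 + \left(-3 + \left(4 + 0\right)\right) = -4 + \left(-3 + 4\right) = -4 + 1 = -3$)
$\left(-18\right) 38 + \left(0 + c\right)^{2} = \left(-18\right) 38 + \left(0 - 3\right)^{2} = -684 + \left(-3\right)^{2} = -684 + 9 = -675$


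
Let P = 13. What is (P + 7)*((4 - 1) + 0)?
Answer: 60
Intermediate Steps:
(P + 7)*((4 - 1) + 0) = (13 + 7)*((4 - 1) + 0) = 20*(3 + 0) = 20*3 = 60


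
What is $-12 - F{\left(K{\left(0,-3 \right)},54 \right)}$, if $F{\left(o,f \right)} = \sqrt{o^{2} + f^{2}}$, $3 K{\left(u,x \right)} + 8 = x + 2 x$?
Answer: $-12 - \frac{13 \sqrt{157}}{3} \approx -66.297$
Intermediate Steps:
$K{\left(u,x \right)} = - \frac{8}{3} + x$ ($K{\left(u,x \right)} = - \frac{8}{3} + \frac{x + 2 x}{3} = - \frac{8}{3} + \frac{3 x}{3} = - \frac{8}{3} + x$)
$F{\left(o,f \right)} = \sqrt{f^{2} + o^{2}}$
$-12 - F{\left(K{\left(0,-3 \right)},54 \right)} = -12 - \sqrt{54^{2} + \left(- \frac{8}{3} - 3\right)^{2}} = -12 - \sqrt{2916 + \left(- \frac{17}{3}\right)^{2}} = -12 - \sqrt{2916 + \frac{289}{9}} = -12 - \sqrt{\frac{26533}{9}} = -12 - \frac{13 \sqrt{157}}{3}$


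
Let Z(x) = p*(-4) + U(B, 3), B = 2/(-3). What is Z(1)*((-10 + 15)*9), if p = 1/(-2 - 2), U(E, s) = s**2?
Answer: 450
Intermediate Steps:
B = -2/3 (B = 2*(-1/3) = -2/3 ≈ -0.66667)
p = -1/4 (p = 1/(-4) = -1/4 ≈ -0.25000)
Z(x) = 10 (Z(x) = -1/4*(-4) + 3**2 = 1 + 9 = 10)
Z(1)*((-10 + 15)*9) = 10*((-10 + 15)*9) = 10*(5*9) = 10*45 = 450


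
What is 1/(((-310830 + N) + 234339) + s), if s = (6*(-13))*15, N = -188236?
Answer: -1/265897 ≈ -3.7609e-6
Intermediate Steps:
s = -1170 (s = -78*15 = -1170)
1/(((-310830 + N) + 234339) + s) = 1/(((-310830 - 188236) + 234339) - 1170) = 1/((-499066 + 234339) - 1170) = 1/(-264727 - 1170) = 1/(-265897) = -1/265897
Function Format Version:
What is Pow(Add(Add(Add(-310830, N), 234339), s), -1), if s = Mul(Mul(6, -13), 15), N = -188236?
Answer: Rational(-1, 265897) ≈ -3.7609e-6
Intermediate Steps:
s = -1170 (s = Mul(-78, 15) = -1170)
Pow(Add(Add(Add(-310830, N), 234339), s), -1) = Pow(Add(Add(Add(-310830, -188236), 234339), -1170), -1) = Pow(Add(Add(-499066, 234339), -1170), -1) = Pow(Add(-264727, -1170), -1) = Pow(-265897, -1) = Rational(-1, 265897)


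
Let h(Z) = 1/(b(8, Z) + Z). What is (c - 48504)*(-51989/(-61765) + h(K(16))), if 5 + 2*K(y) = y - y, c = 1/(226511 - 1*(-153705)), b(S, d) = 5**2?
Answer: -9084656748691841/211356371160 ≈ -42983.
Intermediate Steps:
b(S, d) = 25
c = 1/380216 (c = 1/(226511 + 153705) = 1/380216 ≈ 2.6301e-6)
K(y) = -5/2 (K(y) = -5/2 + (y - y)/2 = -5/2 + (1/2)*0 = -5/2 + 0 = -5/2)
h(Z) = 1/(25 + Z)
(c - 48504)*(-51989/(-61765) + h(K(16))) = (1/380216 - 48504)*(-51989/(-61765) + 1/(25 - 5/2)) = -18441996863*(-51989*(-1/61765) + 1/(45/2))/380216 = -18441996863*(51989/61765 + 2/45)/380216 = -18441996863/380216*492607/555885 = -9084656748691841/211356371160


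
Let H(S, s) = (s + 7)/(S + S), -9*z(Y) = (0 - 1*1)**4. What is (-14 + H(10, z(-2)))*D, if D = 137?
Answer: -168373/90 ≈ -1870.8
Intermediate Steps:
z(Y) = -1/9 (z(Y) = -(0 - 1*1)**4/9 = -(0 - 1)**4/9 = -1/9*(-1)**4 = -1/9*1 = -1/9)
H(S, s) = (7 + s)/(2*S) (H(S, s) = (7 + s)/((2*S)) = (7 + s)*(1/(2*S)) = (7 + s)/(2*S))
(-14 + H(10, z(-2)))*D = (-14 + (1/2)*(7 - 1/9)/10)*137 = (-14 + (1/2)*(1/10)*(62/9))*137 = (-14 + 31/90)*137 = -1229/90*137 = -168373/90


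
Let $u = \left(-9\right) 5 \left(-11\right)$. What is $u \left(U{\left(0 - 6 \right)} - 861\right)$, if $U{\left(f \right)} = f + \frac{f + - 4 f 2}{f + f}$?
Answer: $- \frac{861795}{2} \approx -4.309 \cdot 10^{5}$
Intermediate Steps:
$U{\left(f \right)} = - \frac{7}{2} + f$ ($U{\left(f \right)} = f + \frac{f - 8 f}{2 f} = f + - 7 f \frac{1}{2 f} = f - \frac{7}{2} = - \frac{7}{2} + f$)
$u = 495$ ($u = \left(-45\right) \left(-11\right) = 495$)
$u \left(U{\left(0 - 6 \right)} - 861\right) = 495 \left(\left(- \frac{7}{2} + \left(0 - 6\right)\right) - 861\right) = 495 \left(\left(- \frac{7}{2} - 6\right) - 861\right) = 495 \left(- \frac{19}{2} - 861\right) = 495 \left(- \frac{1741}{2}\right) = - \frac{861795}{2}$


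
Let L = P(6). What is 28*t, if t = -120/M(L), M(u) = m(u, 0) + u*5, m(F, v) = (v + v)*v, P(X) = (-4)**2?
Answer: -42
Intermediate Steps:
P(X) = 16
L = 16
m(F, v) = 2*v**2 (m(F, v) = (2*v)*v = 2*v**2)
M(u) = 5*u (M(u) = 2*0**2 + u*5 = 2*0 + 5*u = 0 + 5*u = 5*u)
t = -3/2 (t = -120/(5*16) = -120/80 = -120*1/80 = -3/2 ≈ -1.5000)
28*t = 28*(-3/2) = -42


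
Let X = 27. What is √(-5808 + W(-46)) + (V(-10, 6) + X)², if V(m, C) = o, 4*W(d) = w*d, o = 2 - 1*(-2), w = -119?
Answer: 961 + I*√17758/2 ≈ 961.0 + 66.63*I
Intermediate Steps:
o = 4 (o = 2 + 2 = 4)
W(d) = -119*d/4 (W(d) = (-119*d)/4 = -119*d/4)
V(m, C) = 4
√(-5808 + W(-46)) + (V(-10, 6) + X)² = √(-5808 - 119/4*(-46)) + (4 + 27)² = √(-5808 + 2737/2) + 31² = √(-8879/2) + 961 = I*√17758/2 + 961 = 961 + I*√17758/2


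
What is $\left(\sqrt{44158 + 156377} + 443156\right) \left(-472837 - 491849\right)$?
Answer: $-427506389016 - 964686 \sqrt{200535} \approx -4.2794 \cdot 10^{11}$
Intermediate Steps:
$\left(\sqrt{44158 + 156377} + 443156\right) \left(-472837 - 491849\right) = \left(\sqrt{200535} + 443156\right) \left(-964686\right) = \left(443156 + \sqrt{200535}\right) \left(-964686\right) = -427506389016 - 964686 \sqrt{200535}$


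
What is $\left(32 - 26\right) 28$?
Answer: $168$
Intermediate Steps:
$\left(32 - 26\right) 28 = 6 \cdot 28 = 168$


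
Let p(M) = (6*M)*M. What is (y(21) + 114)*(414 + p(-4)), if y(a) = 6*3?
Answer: 67320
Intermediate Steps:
y(a) = 18
p(M) = 6*M²
(y(21) + 114)*(414 + p(-4)) = (18 + 114)*(414 + 6*(-4)²) = 132*(414 + 6*16) = 132*(414 + 96) = 132*510 = 67320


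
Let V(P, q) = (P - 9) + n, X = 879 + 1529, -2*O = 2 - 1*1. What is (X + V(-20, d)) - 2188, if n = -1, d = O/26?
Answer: 190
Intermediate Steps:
O = -1/2 (O = -(2 - 1*1)/2 = -(2 - 1)/2 = -1/2*1 = -1/2 ≈ -0.50000)
X = 2408
d = -1/52 (d = -1/2/26 = -1/2*1/26 = -1/52 ≈ -0.019231)
V(P, q) = -10 + P (V(P, q) = (P - 9) - 1 = (-9 + P) - 1 = -10 + P)
(X + V(-20, d)) - 2188 = (2408 + (-10 - 20)) - 2188 = (2408 - 30) - 2188 = 2378 - 2188 = 190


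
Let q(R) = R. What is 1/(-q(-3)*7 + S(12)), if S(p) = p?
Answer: 1/33 ≈ 0.030303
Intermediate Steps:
1/(-q(-3)*7 + S(12)) = 1/(-1*(-3)*7 + 12) = 1/(3*7 + 12) = 1/(21 + 12) = 1/33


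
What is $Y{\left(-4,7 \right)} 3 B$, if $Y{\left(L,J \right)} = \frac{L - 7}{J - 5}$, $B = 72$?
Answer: $-1188$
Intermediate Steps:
$Y{\left(L,J \right)} = \frac{-7 + L}{-5 + J}$
$Y{\left(-4,7 \right)} 3 B = \frac{-7 - 4}{-5 + 7} \cdot 3 \cdot 72 = \frac{1}{2} \left(-11\right) 3 \cdot 72 = \left(- \frac{11}{2}\right) 3 \cdot 72 = \left(- \frac{33}{2}\right) 72 = -1188$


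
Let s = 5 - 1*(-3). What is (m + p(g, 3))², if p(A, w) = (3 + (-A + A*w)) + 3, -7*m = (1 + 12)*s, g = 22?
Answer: 60516/49 ≈ 1235.0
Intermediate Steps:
s = 8 (s = 5 + 3 = 8)
m = -104/7 (m = -(1 + 12)*8/7 = -13*8/7 = -⅐*104 = -104/7 ≈ -14.857)
p(A, w) = 6 - A + A*w (p(A, w) = (3 - A + A*w) + 3 = 6 - A + A*w)
(m + p(g, 3))² = (-104/7 + (6 - 1*22 + 22*3))² = (-104/7 + (6 - 22 + 66))² = (-104/7 + 50)² = (246/7)² = 60516/49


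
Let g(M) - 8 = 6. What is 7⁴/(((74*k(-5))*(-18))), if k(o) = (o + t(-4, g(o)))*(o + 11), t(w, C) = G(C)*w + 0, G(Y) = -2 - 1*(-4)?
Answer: 2401/103896 ≈ 0.023110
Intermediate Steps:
g(M) = 14 (g(M) = 8 + 6 = 14)
G(Y) = 2 (G(Y) = -2 + 4 = 2)
t(w, C) = 2*w (t(w, C) = 2*w + 0 = 2*w)
k(o) = (-8 + o)*(11 + o) (k(o) = (o + 2*(-4))*(o + 11) = (o - 8)*(11 + o) = (-8 + o)*(11 + o))
7⁴/(((74*k(-5))*(-18))) = 7⁴/(((74*(-88 + (-5)² + 3*(-5)))*(-18))) = 2401/(((74*(-88 + 25 - 15))*(-18))) = 2401/(((74*(-78))*(-18))) = 2401/((-5772*(-18))) = 2401/103896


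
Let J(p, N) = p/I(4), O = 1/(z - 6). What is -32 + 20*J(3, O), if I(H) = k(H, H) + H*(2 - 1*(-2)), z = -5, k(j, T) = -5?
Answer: -292/11 ≈ -26.545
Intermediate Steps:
I(H) = -5 + 4*H (I(H) = -5 + H*(2 - 1*(-2)) = -5 + H*(2 + 2) = -5 + H*4 = -5 + 4*H)
O = -1/11 (O = 1/(-5 - 6) = 1/(-11) = -1/11 ≈ -0.090909)
J(p, N) = p/11 (J(p, N) = p/(-5 + 4*4) = p/(-5 + 16) = p/11)
-32 + 20*J(3, O) = -32 + 20*((1/11)*3) = -32 + 20*(3/11) = -32 + 60/11 = -292/11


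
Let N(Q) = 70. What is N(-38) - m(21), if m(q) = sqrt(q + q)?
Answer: 70 - sqrt(42) ≈ 63.519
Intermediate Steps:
m(q) = sqrt(2)*sqrt(q) (m(q) = sqrt(2*q) = sqrt(2)*sqrt(q))
N(-38) - m(21) = 70 - sqrt(2)*sqrt(21) = 70 - sqrt(42)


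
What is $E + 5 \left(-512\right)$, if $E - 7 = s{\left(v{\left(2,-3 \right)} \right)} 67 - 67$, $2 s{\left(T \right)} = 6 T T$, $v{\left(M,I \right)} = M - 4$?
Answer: $-1816$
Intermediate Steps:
$v{\left(M,I \right)} = -4 + M$
$s{\left(T \right)} = 3 T^{2}$ ($s{\left(T \right)} = \frac{6 T T}{2} = \frac{6 T^{2}}{2} = 3 T^{2}$)
$E = 744$ ($E = 7 - \left(67 - 3 \left(-4 + 2\right)^{2} \cdot 67\right) = 7 - \left(67 - 3 \left(-2\right)^{2} \cdot 67\right) = 7 - \left(67 - 3 \cdot 4 \cdot 67\right) = 7 + \left(12 \cdot 67 - 67\right) = 7 + \left(804 - 67\right) = 7 + 737 = 744$)
$E + 5 \left(-512\right) = 744 + 5 \left(-512\right) = 744 - 2560 = -1816$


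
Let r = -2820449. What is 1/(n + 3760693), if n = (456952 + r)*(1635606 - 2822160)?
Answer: 1/2804420580031 ≈ 3.5658e-13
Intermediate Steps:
n = 2804416819338 (n = (456952 - 2820449)*(1635606 - 2822160) = -2363497*(-1186554) = 2804416819338)
1/(n + 3760693) = 1/(2804416819338 + 3760693) = 1/2804420580031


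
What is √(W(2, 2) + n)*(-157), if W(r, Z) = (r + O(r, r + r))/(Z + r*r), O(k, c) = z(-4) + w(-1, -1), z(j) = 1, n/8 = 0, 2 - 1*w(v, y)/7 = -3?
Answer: -157*√57/3 ≈ -395.11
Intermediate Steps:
w(v, y) = 35 (w(v, y) = 14 - 7*(-3) = 14 + 21 = 35)
n = 0 (n = 8*0 = 0)
O(k, c) = 36 (O(k, c) = 1 + 35 = 36)
W(r, Z) = (36 + r)/(Z + r²) (W(r, Z) = (r + 36)/(Z + r*r) = (36 + r)/(Z + r²))
√(W(2, 2) + n)*(-157) = √((36 + 2)/(2 + 2²) + 0)*(-157) = √(38/(2 + 4) + 0)*(-157) = √(38/6 + 0)*(-157) = √((⅙)*38 + 0)*(-157) = √(19/3 + 0)*(-157) = √(19/3)*(-157) = (√57/3)*(-157) = -157*√57/3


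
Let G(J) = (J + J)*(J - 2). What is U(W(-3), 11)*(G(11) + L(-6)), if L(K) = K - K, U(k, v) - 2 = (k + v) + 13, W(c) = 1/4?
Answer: 10395/2 ≈ 5197.5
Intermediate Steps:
W(c) = ¼
U(k, v) = 15 + k + v (U(k, v) = 2 + ((k + v) + 13) = 2 + (13 + k + v) = 15 + k + v)
L(K) = 0
G(J) = 2*J*(-2 + J) (G(J) = (2*J)*(-2 + J) = 2*J*(-2 + J))
U(W(-3), 11)*(G(11) + L(-6)) = (15 + ¼ + 11)*(2*11*(-2 + 11) + 0) = 105*(2*11*9 + 0)/4 = 105*(198 + 0)/4 = (105/4)*198 = 10395/2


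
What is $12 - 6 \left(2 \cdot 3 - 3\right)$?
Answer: $-6$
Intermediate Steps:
$12 - 6 \left(2 \cdot 3 - 3\right) = 12 - 6 \left(6 - 3\right) = 12 - 18 = -6$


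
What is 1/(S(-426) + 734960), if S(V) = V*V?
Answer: 1/916436 ≈ 1.0912e-6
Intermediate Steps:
S(V) = V²
1/(S(-426) + 734960) = 1/((-426)² + 734960) = 1/(181476 + 734960) = 1/916436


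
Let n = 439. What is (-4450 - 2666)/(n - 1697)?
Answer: 3558/629 ≈ 5.6566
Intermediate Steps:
(-4450 - 2666)/(n - 1697) = (-4450 - 2666)/(439 - 1697) = -7116/(-1258) = -7116*(-1/1258) = 3558/629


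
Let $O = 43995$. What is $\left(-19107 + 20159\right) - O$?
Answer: $-42943$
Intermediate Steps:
$\left(-19107 + 20159\right) - O = \left(-19107 + 20159\right) - 43995 = 1052 - 43995 = -42943$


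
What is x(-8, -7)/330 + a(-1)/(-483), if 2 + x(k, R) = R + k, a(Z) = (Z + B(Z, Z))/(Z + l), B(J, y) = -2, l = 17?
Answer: -21731/425040 ≈ -0.051127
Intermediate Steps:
a(Z) = (-2 + Z)/(17 + Z) (a(Z) = (Z - 2)/(Z + 17) = (-2 + Z)/(17 + Z))
x(k, R) = -2 + R + k (x(k, R) = -2 + (R + k) = -2 + R + k)
x(-8, -7)/330 + a(-1)/(-483) = (-2 - 7 - 8)/330 + ((-2 - 1)/(17 - 1))/(-483) = -17*1/330 + (-3/16)*(-1/483) = -17/330 + ((1/16)*(-3))*(-1/483) = -17/330 - 3/16*(-1/483) = -17/330 + 1/2576 = -21731/425040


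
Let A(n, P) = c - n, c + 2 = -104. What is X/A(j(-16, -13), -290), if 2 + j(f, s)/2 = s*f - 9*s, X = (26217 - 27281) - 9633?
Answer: 10697/752 ≈ 14.225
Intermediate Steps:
c = -106 (c = -2 - 104 = -106)
X = -10697 (X = -1064 - 9633 = -10697)
j(f, s) = -4 - 18*s + 2*f*s (j(f, s) = -4 + 2*(s*f - 9*s) = -4 + 2*(f*s - 9*s) = -4 + 2*(-9*s + f*s) = -4 + (-18*s + 2*f*s) = -4 - 18*s + 2*f*s)
A(n, P) = -106 - n
X/A(j(-16, -13), -290) = -10697/(-106 - (-4 - 18*(-13) + 2*(-16)*(-13))) = -10697/(-106 - (-4 + 234 + 416)) = -10697/(-106 - 1*646) = -10697/(-106 - 646) = -10697/(-752) = -10697*(-1/752) = 10697/752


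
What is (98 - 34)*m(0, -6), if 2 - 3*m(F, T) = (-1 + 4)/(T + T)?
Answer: 48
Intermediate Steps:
m(F, T) = ⅔ - 1/(2*T) (m(F, T) = ⅔ - (-1 + 4)/(3*(T + T)) = ⅔ - 1/(2*T))
(98 - 34)*m(0, -6) = (98 - 34)*((⅙)*(-3 + 4*(-6))/(-6)) = 64*((⅙)*(-⅙)*(-3 - 24)) = 64*((⅙)*(-⅙)*(-27)) = 64*(¾) = 48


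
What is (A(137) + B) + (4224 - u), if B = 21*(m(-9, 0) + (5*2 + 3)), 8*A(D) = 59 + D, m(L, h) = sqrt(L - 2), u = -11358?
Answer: 31759/2 + 21*I*sqrt(11) ≈ 15880.0 + 69.649*I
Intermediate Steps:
m(L, h) = sqrt(-2 + L)
A(D) = 59/8 + D/8 (A(D) = (59 + D)/8 = 59/8 + D/8)
B = 273 + 21*I*sqrt(11) (B = 21*(sqrt(-2 - 9) + (5*2 + 3)) = 21*(sqrt(-11) + (10 + 3)) = 21*(I*sqrt(11) + 13) = 21*(13 + I*sqrt(11)) = 273 + 21*I*sqrt(11) ≈ 273.0 + 69.649*I)
(A(137) + B) + (4224 - u) = ((59/8 + (1/8)*137) + (273 + 21*I*sqrt(11))) + (4224 - 1*(-11358)) = ((59/8 + 137/8) + (273 + 21*I*sqrt(11))) + (4224 + 11358) = (49/2 + (273 + 21*I*sqrt(11))) + 15582 = (595/2 + 21*I*sqrt(11)) + 15582 = 31759/2 + 21*I*sqrt(11)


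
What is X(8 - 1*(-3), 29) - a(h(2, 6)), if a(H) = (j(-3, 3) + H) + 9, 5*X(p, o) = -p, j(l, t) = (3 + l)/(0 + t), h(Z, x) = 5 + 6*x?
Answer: -261/5 ≈ -52.200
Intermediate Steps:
j(l, t) = (3 + l)/t
X(p, o) = -p/5 (X(p, o) = (-p)/5 = -p/5)
a(H) = 9 + H (a(H) = ((3 - 3)/3 + H) + 9 = ((⅓)*0 + H) + 9 = (0 + H) + 9 = H + 9 = 9 + H)
X(8 - 1*(-3), 29) - a(h(2, 6)) = -(8 - 1*(-3))/5 - (9 + (5 + 6*6)) = -(8 + 3)/5 - (9 + (5 + 36)) = -⅕*11 - (9 + 41) = -11/5 - 1*50 = -11/5 - 50 = -261/5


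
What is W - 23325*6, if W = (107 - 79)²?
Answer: -139166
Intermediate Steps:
W = 784 (W = 28² = 784)
W - 23325*6 = 784 - 23325*6 = 784 - 1*139950 = 784 - 139950 = -139166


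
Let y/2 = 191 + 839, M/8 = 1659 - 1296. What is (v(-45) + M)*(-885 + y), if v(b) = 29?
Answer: 3446275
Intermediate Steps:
M = 2904 (M = 8*(1659 - 1296) = 8*363 = 2904)
y = 2060 (y = 2*(191 + 839) = 2*1030 = 2060)
(v(-45) + M)*(-885 + y) = (29 + 2904)*(-885 + 2060) = 2933*1175 = 3446275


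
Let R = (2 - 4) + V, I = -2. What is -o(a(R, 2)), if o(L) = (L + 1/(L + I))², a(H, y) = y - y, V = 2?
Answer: -¼ ≈ -0.25000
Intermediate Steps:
R = 0 (R = (2 - 4) + 2 = -2 + 2 = 0)
a(H, y) = 0
o(L) = (L + 1/(-2 + L))² (o(L) = (L + 1/(L - 2))² = (L + 1/(-2 + L))²)
-o(a(R, 2)) = -(1 + 0² - 2*0)²/(-2 + 0)² = -(1 + 0 + 0)²/(-2)² = -1²/4 = -1/4 = -1*¼ = -¼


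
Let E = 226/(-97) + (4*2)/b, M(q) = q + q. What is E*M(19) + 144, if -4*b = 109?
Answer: 468468/10573 ≈ 44.308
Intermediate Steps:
b = -109/4 (b = -1/4*109 = -109/4 ≈ -27.250)
M(q) = 2*q
E = -27738/10573 (E = 226/(-97) + (4*2)/(-109/4) = 226*(-1/97) + 8*(-4/109) = -226/97 - 32/109 = -27738/10573 ≈ -2.6235)
E*M(19) + 144 = -55476*19/10573 + 144 = -27738/10573*38 + 144 = -1054044/10573 + 144 = 468468/10573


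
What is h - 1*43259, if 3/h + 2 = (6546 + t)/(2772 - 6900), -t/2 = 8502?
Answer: -15873989/367 ≈ -43253.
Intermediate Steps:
t = -17004 (t = -2*8502 = -17004)
h = 2064/367 (h = 3/(-2 + (6546 - 17004)/(2772 - 6900)) = 3/(-2 - 10458/(-4128)) = 3/(-2 - 10458*(-1/4128)) = 3/(-2 + 1743/688) = 3/(367/688) = 3*(688/367) = 2064/367 ≈ 5.6240)
h - 1*43259 = 2064/367 - 1*43259 = 2064/367 - 43259 = -15873989/367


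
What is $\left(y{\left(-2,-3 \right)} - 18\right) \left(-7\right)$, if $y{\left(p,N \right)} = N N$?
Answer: $63$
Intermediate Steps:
$y{\left(p,N \right)} = N^{2}$
$\left(y{\left(-2,-3 \right)} - 18\right) \left(-7\right) = \left(\left(-3\right)^{2} - 18\right) \left(-7\right) = \left(9 - 18\right) \left(-7\right) = \left(-9\right) \left(-7\right) = 63$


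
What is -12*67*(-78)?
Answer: 62712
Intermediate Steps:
-12*67*(-78) = -804*(-78) = 62712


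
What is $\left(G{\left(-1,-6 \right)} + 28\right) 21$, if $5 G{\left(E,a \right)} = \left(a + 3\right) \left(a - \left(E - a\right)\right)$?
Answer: $\frac{3633}{5} \approx 726.6$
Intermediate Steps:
$G{\left(E,a \right)} = \frac{\left(3 + a\right) \left(- E + 2 a\right)}{5}$ ($G{\left(E,a \right)} = \frac{\left(a + 3\right) \left(a - \left(E - a\right)\right)}{5} = \frac{\left(3 + a\right) \left(- E + 2 a\right)}{5}$)
$\left(G{\left(-1,-6 \right)} + 28\right) 21 = \left(\left(\left(- \frac{3}{5}\right) \left(-1\right) + \frac{2 \left(-6\right)^{2}}{5} + \frac{6}{5} \left(-6\right) - \left(- \frac{1}{5}\right) \left(-6\right)\right) + 28\right) 21 = \left(\left(\frac{3}{5} + \frac{2}{5} \cdot 36 - \frac{36}{5} - \frac{6}{5}\right) + 28\right) 21 = \left(\left(\frac{3}{5} + \frac{72}{5} - \frac{36}{5} - \frac{6}{5}\right) + 28\right) 21 = \left(\frac{33}{5} + 28\right) 21 = \frac{173}{5} \cdot 21 = \frac{3633}{5}$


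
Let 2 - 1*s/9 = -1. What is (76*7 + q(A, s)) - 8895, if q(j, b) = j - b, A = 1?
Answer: -8389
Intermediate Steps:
s = 27 (s = 18 - 9*(-1) = 18 + 9 = 27)
(76*7 + q(A, s)) - 8895 = (76*7 + (1 - 1*27)) - 8895 = (532 + (1 - 27)) - 8895 = (532 - 26) - 8895 = 506 - 8895 = -8389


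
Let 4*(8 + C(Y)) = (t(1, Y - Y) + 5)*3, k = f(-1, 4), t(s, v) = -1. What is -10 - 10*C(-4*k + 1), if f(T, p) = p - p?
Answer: 40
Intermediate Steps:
f(T, p) = 0
k = 0
C(Y) = -5 (C(Y) = -8 + ((-1 + 5)*3)/4 = -8 + (4*3)/4 = -8 + (¼)*12 = -8 + 3 = -5)
-10 - 10*C(-4*k + 1) = -10 - 10*(-5) = -10 + 50 = 40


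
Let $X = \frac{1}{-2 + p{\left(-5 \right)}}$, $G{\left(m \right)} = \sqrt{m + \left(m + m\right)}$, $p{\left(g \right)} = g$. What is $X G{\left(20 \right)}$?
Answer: $- \frac{2 \sqrt{15}}{7} \approx -1.1066$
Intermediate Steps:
$G{\left(m \right)} = \sqrt{3} \sqrt{m}$ ($G{\left(m \right)} = \sqrt{m + 2 m} = \sqrt{3 m} = \sqrt{3} \sqrt{m}$)
$X = - \frac{1}{7}$ ($X = \frac{1}{-2 - 5} = \frac{1}{-7} = - \frac{1}{7} \approx -0.14286$)
$X G{\left(20 \right)} = - \frac{\sqrt{3} \sqrt{20}}{7} = - \frac{\sqrt{3} \cdot 2 \sqrt{5}}{7} = - \frac{2 \sqrt{15}}{7}$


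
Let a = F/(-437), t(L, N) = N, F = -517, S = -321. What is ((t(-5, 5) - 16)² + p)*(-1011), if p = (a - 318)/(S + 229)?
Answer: -5058167463/40204 ≈ -1.2581e+5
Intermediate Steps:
a = 517/437 (a = -517/(-437) = -517*(-1/437) = 517/437 ≈ 1.1831)
p = 138449/40204 (p = (517/437 - 318)/(-321 + 229) = -138449/437/(-92) = -138449/437*(-1/92) = 138449/40204 ≈ 3.4437)
((t(-5, 5) - 16)² + p)*(-1011) = ((5 - 16)² + 138449/40204)*(-1011) = ((-11)² + 138449/40204)*(-1011) = (121 + 138449/40204)*(-1011) = (5003133/40204)*(-1011) = -5058167463/40204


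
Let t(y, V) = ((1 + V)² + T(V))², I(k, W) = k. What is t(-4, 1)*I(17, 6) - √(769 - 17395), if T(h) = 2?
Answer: 612 - I*√16626 ≈ 612.0 - 128.94*I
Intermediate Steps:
t(y, V) = (2 + (1 + V)²)² (t(y, V) = ((1 + V)² + 2)² = (2 + (1 + V)²)²)
t(-4, 1)*I(17, 6) - √(769 - 17395) = (2 + (1 + 1)²)²*17 - √(769 - 17395) = (2 + 2²)²*17 - √(-16626) = (2 + 4)²*17 - I*√16626 = 6²*17 - I*√16626 = 36*17 - I*√16626 = 612 - I*√16626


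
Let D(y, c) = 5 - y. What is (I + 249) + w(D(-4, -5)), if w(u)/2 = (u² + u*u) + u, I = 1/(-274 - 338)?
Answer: 361691/612 ≈ 591.00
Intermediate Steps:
I = -1/612 (I = 1/(-612) = -1/612 ≈ -0.0016340)
w(u) = 2*u + 4*u² (w(u) = 2*((u² + u*u) + u) = 2*((u² + u²) + u) = 2*(2*u² + u) = 2*(u + 2*u²) = 2*u + 4*u²)
(I + 249) + w(D(-4, -5)) = (-1/612 + 249) + 2*(5 - 1*(-4))*(1 + 2*(5 - 1*(-4))) = 152387/612 + 2*(5 + 4)*(1 + 2*(5 + 4)) = 152387/612 + 2*9*(1 + 2*9) = 152387/612 + 2*9*(1 + 18) = 152387/612 + 2*9*19 = 152387/612 + 342 = 361691/612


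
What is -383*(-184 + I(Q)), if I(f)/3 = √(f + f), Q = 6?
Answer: 70472 - 2298*√3 ≈ 66492.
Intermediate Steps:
I(f) = 3*√2*√f (I(f) = 3*√(f + f) = 3*√(2*f) = 3*(√2*√f) = 3*√2*√f)
-383*(-184 + I(Q)) = -383*(-184 + 3*√2*√6) = -383*(-184 + 6*√3) = 70472 - 2298*√3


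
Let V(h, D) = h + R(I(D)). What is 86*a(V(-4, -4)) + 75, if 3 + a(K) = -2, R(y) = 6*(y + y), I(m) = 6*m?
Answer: -355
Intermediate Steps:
R(y) = 12*y (R(y) = 6*(2*y) = 12*y)
V(h, D) = h + 72*D (V(h, D) = h + 12*(6*D) = h + 72*D)
a(K) = -5 (a(K) = -3 - 2 = -5)
86*a(V(-4, -4)) + 75 = 86*(-5) + 75 = -430 + 75 = -355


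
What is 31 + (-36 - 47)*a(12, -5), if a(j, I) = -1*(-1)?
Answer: -52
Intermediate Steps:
a(j, I) = 1
31 + (-36 - 47)*a(12, -5) = 31 + (-36 - 47)*1 = 31 - 83*1 = 31 - 83 = -52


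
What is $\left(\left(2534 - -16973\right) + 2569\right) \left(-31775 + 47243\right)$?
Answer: $341471568$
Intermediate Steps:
$\left(\left(2534 - -16973\right) + 2569\right) \left(-31775 + 47243\right) = \left(\left(2534 + 16973\right) + 2569\right) 15468 = \left(19507 + 2569\right) 15468 = 22076 \cdot 15468 = 341471568$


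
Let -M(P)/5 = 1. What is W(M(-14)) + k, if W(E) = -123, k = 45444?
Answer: 45321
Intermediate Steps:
M(P) = -5 (M(P) = -5*1 = -5)
W(M(-14)) + k = -123 + 45444 = 45321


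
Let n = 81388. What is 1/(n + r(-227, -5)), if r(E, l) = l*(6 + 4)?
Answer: 1/81338 ≈ 1.2294e-5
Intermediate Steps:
r(E, l) = 10*l (r(E, l) = l*10 = 10*l)
1/(n + r(-227, -5)) = 1/(81388 + 10*(-5)) = 1/(81388 - 50) = 1/81338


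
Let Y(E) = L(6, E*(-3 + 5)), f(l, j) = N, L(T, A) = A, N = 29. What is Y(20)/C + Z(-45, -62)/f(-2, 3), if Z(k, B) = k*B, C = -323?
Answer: 900010/9367 ≈ 96.083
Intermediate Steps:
f(l, j) = 29
Y(E) = 2*E (Y(E) = E*(-3 + 5) = E*2 = 2*E)
Z(k, B) = B*k
Y(20)/C + Z(-45, -62)/f(-2, 3) = (2*20)/(-323) - 62*(-45)/29 = 40*(-1/323) + 2790*(1/29) = -40/323 + 2790/29 = 900010/9367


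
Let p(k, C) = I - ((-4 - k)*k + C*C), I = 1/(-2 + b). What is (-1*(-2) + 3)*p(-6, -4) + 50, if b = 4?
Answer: 65/2 ≈ 32.500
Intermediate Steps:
I = 1/2 (I = 1/(-2 + 4) = 1/2 ≈ 0.50000)
p(k, C) = 1/2 - C**2 - k*(-4 - k) (p(k, C) = 1/2 - ((-4 - k)*k + C*C) = 1/2 - (k*(-4 - k) + C**2) = 1/2 - (C**2 + k*(-4 - k)) = 1/2 + (-C**2 - k*(-4 - k)) = 1/2 - C**2 - k*(-4 - k))
(-1*(-2) + 3)*p(-6, -4) + 50 = (-1*(-2) + 3)*(1/2 + (-6)**2 - 1*(-4)**2 + 4*(-6)) + 50 = (2 + 3)*(1/2 + 36 - 1*16 - 24) + 50 = 5*(1/2 + 36 - 16 - 24) + 50 = 5*(-7/2) + 50 = -35/2 + 50 = 65/2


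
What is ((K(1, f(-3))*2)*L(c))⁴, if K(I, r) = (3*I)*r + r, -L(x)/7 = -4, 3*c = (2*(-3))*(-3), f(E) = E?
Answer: 203928109056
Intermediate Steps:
c = 6 (c = ((2*(-3))*(-3))/3 = (-6*(-3))/3 = (⅓)*18 = 6)
L(x) = 28 (L(x) = -7*(-4) = 28)
K(I, r) = r + 3*I*r (K(I, r) = 3*I*r + r = r + 3*I*r)
((K(1, f(-3))*2)*L(c))⁴ = ((-3*(1 + 3*1)*2)*28)⁴ = ((-3*(1 + 3)*2)*28)⁴ = ((-3*4*2)*28)⁴ = (-12*2*28)⁴ = (-24*28)⁴ = (-672)⁴ = 203928109056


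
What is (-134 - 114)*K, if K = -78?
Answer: 19344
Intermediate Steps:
(-134 - 114)*K = (-134 - 114)*(-78) = -248*(-78) = 19344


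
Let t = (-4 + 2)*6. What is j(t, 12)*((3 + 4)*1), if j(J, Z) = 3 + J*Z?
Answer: -987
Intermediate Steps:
t = -12 (t = -2*6 = -12)
j(t, 12)*((3 + 4)*1) = (3 - 12*12)*((3 + 4)*1) = (3 - 144)*(7*1) = -141*7 = -987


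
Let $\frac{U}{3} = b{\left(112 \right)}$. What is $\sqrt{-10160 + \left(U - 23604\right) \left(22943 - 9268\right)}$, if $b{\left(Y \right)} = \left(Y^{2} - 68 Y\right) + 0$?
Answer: $2 i \sqrt{30155915} \approx 10983.0 i$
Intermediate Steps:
$b{\left(Y \right)} = Y^{2} - 68 Y$
$U = 14784$ ($U = 3 \cdot 112 \left(-68 + 112\right) = 3 \cdot 112 \cdot 44 = 3 \cdot 4928 = 14784$)
$\sqrt{-10160 + \left(U - 23604\right) \left(22943 - 9268\right)} = \sqrt{-10160 + \left(14784 - 23604\right) \left(22943 - 9268\right)} = \sqrt{-10160 - 120613500} = \sqrt{-120623660} = 2 i \sqrt{30155915}$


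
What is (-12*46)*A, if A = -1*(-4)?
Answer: -2208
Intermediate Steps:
A = 4
(-12*46)*A = -12*46*4 = -552*4 = -2208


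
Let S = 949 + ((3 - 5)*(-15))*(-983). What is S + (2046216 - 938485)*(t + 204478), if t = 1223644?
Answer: 1581974982641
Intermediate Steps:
S = -28541 (S = 949 - 2*(-15)*(-983) = 949 + 30*(-983) = 949 - 29490 = -28541)
S + (2046216 - 938485)*(t + 204478) = -28541 + (2046216 - 938485)*(1223644 + 204478) = -28541 + 1107731*1428122 = -28541 + 1581975011182 = 1581974982641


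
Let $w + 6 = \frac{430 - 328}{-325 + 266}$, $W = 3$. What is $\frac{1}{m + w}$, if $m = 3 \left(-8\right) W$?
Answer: $- \frac{59}{4704} \approx -0.012543$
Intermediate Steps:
$w = - \frac{456}{59}$ ($w = -6 + \frac{430 - 328}{-325 + 266} = -6 + \frac{102}{-59} = -6 + 102 \left(- \frac{1}{59}\right) = -6 - \frac{102}{59} = - \frac{456}{59} \approx -7.7288$)
$m = -72$ ($m = 3 \left(-8\right) 3 = \left(-24\right) 3 = -72$)
$\frac{1}{m + w} = \frac{1}{-72 - \frac{456}{59}} = \frac{1}{- \frac{4704}{59}} = - \frac{59}{4704}$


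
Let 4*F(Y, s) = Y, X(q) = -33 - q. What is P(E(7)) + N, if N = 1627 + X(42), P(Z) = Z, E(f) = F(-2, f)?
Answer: 3103/2 ≈ 1551.5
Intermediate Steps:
F(Y, s) = Y/4
E(f) = -½ (E(f) = (¼)*(-2) = -½)
N = 1552 (N = 1627 + (-33 - 1*42) = 1627 + (-33 - 42) = 1627 - 75 = 1552)
P(E(7)) + N = -½ + 1552 = 3103/2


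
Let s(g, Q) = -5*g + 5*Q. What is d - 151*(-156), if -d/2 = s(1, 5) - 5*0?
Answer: 23516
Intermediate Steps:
d = -40 (d = -2*((-5*1 + 5*5) - 5*0) = -2*((-5 + 25) + 0) = -2*(20 + 0) = -2*20 = -40)
d - 151*(-156) = -40 - 151*(-156) = -40 + 23556 = 23516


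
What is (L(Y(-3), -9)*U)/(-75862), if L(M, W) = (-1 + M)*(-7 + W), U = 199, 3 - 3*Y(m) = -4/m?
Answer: -6368/341379 ≈ -0.018654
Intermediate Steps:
Y(m) = 1 + 4/(3*m) (Y(m) = 1 - (-4)/(3*m) = 1 + 4/(3*m))
(L(Y(-3), -9)*U)/(-75862) = ((7 - 1*(-9) - 7*(4/3 - 3)/(-3) + ((4/3 - 3)/(-3))*(-9))*199)/(-75862) = ((7 + 9 - (-7)*(-5)/(3*3) - 1/3*(-5/3)*(-9))*199)*(-1/75862) = ((7 + 9 - 7*5/9 + (5/9)*(-9))*199)*(-1/75862) = ((7 + 9 - 35/9 - 5)*199)*(-1/75862) = ((64/9)*199)*(-1/75862) = (12736/9)*(-1/75862) = -6368/341379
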